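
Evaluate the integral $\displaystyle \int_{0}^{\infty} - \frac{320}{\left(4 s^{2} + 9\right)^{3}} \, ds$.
$- \frac{10 \pi}{81}$

Start from the standard arctangent integral
$$J(a) = \int_{0}^{\infty} - \frac{5}{a^{2} + s^{2}} \, ds = - \frac{5 \pi}{2 a}.$$

Differentiating under the integral sign with respect to $a$,
$$\frac{dJ}{da} = \int_{0}^{\infty} \frac{10 a}{\left(a^{2} + s^{2}\right)^{2}} \, ds = \frac{5 \pi}{2 a^{2}},$$
so $\int_{0}^{\infty} - \frac{5}{\left(a^{2} + s^{2}\right)^{2}} \, ds = - \frac{5 \pi}{4 a^{3}}$.

Repeating — each differentiation of $1/(s^2+a^2)^j$ produces $-2ja/(s^2+a^2)^{j+1}$ — and dividing through by $-2ja$ at each step yields, after $2$ differentiations in total,
$$\int_{0}^{\infty} - \frac{5}{\left(a^{2} + s^{2}\right)^{3}} \, ds = - \frac{15 \pi}{16 a^{5}}.$$

Setting $a = \frac{3}{2}$:
$$I = - \frac{10 \pi}{81}.$$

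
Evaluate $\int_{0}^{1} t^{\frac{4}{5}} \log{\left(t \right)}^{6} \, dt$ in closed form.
$\frac{6250000}{531441}$

Begin with the known integral
$$J(a) = \int_{0}^{1} t^{a} \, dt = \frac{1}{a + 1}.$$

Differentiating under the integral sign brings down a factor of $\ln t$:
$$\frac{dJ}{da} = \int_{0}^{1} t^{a} \log{\left(t \right)} \, dt = - \frac{1}{\left(a + 1\right)^{2}}.$$

Repeating $6$ times in total — each differentiation brings down another $\ln t$ — gives
$$\frac{d^{6}J}{da^{6}} = \int_{0}^{1} t^{a} \log{\left(t \right)}^{6} \, dt = \frac{720}{\left(a + 1\right)^{7}},$$
and the integrand here is exactly the target integrand, so $I = \frac{720}{\left(a + 1\right)^{7}}$.

Setting $a = \frac{4}{5}$:
$$I = \frac{6250000}{531441}.$$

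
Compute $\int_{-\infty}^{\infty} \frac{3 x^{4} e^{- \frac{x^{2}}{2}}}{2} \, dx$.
$\frac{9 \sqrt{2} \sqrt{\pi}}{2}$

Begin with the known integral
$$J(a) = \int_{-\infty}^{\infty} \frac{3 e^{- a x^{2}}}{2} \, dx = \frac{3 \sqrt{\pi}}{2 \sqrt{a}}.$$

Differentiating under the integral sign brings down a factor of $(-x^2)$:
$$\frac{dJ}{da} = \int_{-\infty}^{\infty} - \frac{3 x^{2} e^{- a x^{2}}}{2} \, dx = - \frac{3 \sqrt{\pi}}{4 a^{\frac{3}{2}}}.$$

Repeating twice in total — each differentiation brings down another $(-x^2)$ — gives
$$\frac{d^{2}J}{da^{2}} = \int_{-\infty}^{\infty} \frac{3 x^{4} e^{- a x^{2}}}{2} \, dx = \frac{9 \sqrt{\pi}}{8 a^{\frac{5}{2}}},$$
and the integrand here is exactly the target integrand, so $I = \frac{9 \sqrt{\pi}}{8 a^{\frac{5}{2}}}$.

Setting $a = \frac{1}{2}$:
$$I = \frac{9 \sqrt{2} \sqrt{\pi}}{2}.$$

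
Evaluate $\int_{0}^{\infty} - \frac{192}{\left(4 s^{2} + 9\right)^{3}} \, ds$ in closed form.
$- \frac{2 \pi}{27}$

Start from the standard arctangent integral
$$J(a) = \int_{0}^{\infty} - \frac{3}{a^{2} + s^{2}} \, ds = - \frac{3 \pi}{2 a}.$$

Differentiating under the integral sign with respect to $a$,
$$\frac{dJ}{da} = \int_{0}^{\infty} \frac{6 a}{\left(a^{2} + s^{2}\right)^{2}} \, ds = \frac{3 \pi}{2 a^{2}},$$
so $\int_{0}^{\infty} - \frac{3}{\left(a^{2} + s^{2}\right)^{2}} \, ds = - \frac{3 \pi}{4 a^{3}}$.

Repeating — each differentiation of $1/(s^2+a^2)^j$ produces $-2ja/(s^2+a^2)^{j+1}$ — and dividing through by $-2ja$ at each step yields, after $2$ differentiations in total,
$$\int_{0}^{\infty} - \frac{3}{\left(a^{2} + s^{2}\right)^{3}} \, ds = - \frac{9 \pi}{16 a^{5}}.$$

Setting $a = \frac{3}{2}$:
$$I = - \frac{2 \pi}{27}.$$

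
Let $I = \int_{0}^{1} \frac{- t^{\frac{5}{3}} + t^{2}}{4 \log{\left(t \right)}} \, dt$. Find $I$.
$- \frac{3 \log{\left(2 \right)}}{4} + \frac{\log{\left(3 \right)}}{2}$

Introduce a parameter $a$ in the exponent: let $I(a) = \int_{0}^{1} \frac{- t^{\frac{5}{3}} + t^{a}}{4 \log{\left(t \right)}} \, dt$.

Since $\dfrac{\partial}{\partial a}\,t^{a} = t^{a} \ln t$, the $\ln t$ in the denominator cancels and
$$\frac{dI}{da} = \int_{0}^{1} \frac{1}{4} t^{a} \, dt = \frac{1}{4} \left[\frac{t^{a+1}}{a+1}\right]_0^1 = \frac{1}{4 \left(a + 1\right)}.$$

Integrating with respect to $a$ gives $I(a) = \log{\left(\frac{\sqrt[4]{6} \sqrt[4]{a + 1}}{2} \right)} + C$.

At $a = \frac{5}{3}$ the integrand is identically $0$, so $I(\frac{5}{3}) = 0$. The closed form gives $0$, hence $C = 0$.

Setting $a = 2$:
$$I = - \frac{3 \log{\left(2 \right)}}{4} + \frac{\log{\left(3 \right)}}{2}.$$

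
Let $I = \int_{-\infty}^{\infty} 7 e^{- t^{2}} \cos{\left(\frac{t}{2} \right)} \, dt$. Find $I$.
$\frac{7 \sqrt{\pi}}{e^{\frac{1}{16}}}$

Treat the cosine frequency as a parameter and define $I(b) = \int_{-\infty}^{\infty} 7 e^{- t^{2}} \cos{\left(b t \right)} \, dt$.

Differentiating under the integral sign,
$$I'(b) = \int_{-\infty}^{\infty} - 7 t e^{- t^{2}} \sin{\left(b t \right)} \, dt.$$

Integrate $\int_{-\infty}^{\infty} t \sin(b t)\, e^{- t^{2}}\, dt$ by parts with $u = \sin(b t)$ and $dv = t\, e^{- t^{2}}\, dt$, giving $v = - \frac{e^{- t^{2}}}{2}$. The boundary term vanishes and
$$\int_{-\infty}^{\infty} t \sin(b t)\, e^{- t^{2}}\, dt = \frac{b}{2} \int_{-\infty}^{\infty} \cos(b t)\, e^{- t^{2}}\, dt,$$
so $I'(b) = - \frac{b}{2}\, I(b)$.

This is a separable first-order ODE; solving with the initial condition $I(0) = \int_{-\infty}^{\infty} 7 e^{- t^{2}}\,dt = 7 \sqrt{\pi}$ gives
$$I(b) = 7 \sqrt{\pi} e^{- \frac{b^{2}}{4}}.$$

Setting $b = \frac{1}{2}$:
$$I = \frac{7 \sqrt{\pi}}{e^{\frac{1}{16}}}.$$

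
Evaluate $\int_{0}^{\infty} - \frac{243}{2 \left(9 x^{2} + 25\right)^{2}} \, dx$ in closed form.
$- \frac{81 \pi}{1000}$

Start from the standard arctangent integral
$$J(a) = \int_{0}^{\infty} - \frac{3}{2 \left(a^{2} + x^{2}\right)} \, dx = - \frac{3 \pi}{4 a}.$$

Differentiating under the integral sign with respect to $a$,
$$\frac{dJ}{da} = \int_{0}^{\infty} \frac{3 a}{\left(a^{2} + x^{2}\right)^{2}} \, dx = \frac{3 \pi}{4 a^{2}},$$
so $\int_{0}^{\infty} - \frac{3}{2 \left(a^{2} + x^{2}\right)^{2}} \, dx = - \frac{3 \pi}{8 a^{3}}$.

Setting $a = \frac{5}{3}$:
$$I = - \frac{81 \pi}{1000}.$$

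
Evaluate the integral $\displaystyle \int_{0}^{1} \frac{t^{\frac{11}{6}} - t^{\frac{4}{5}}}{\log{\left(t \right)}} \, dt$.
$- \log{\left(54 \right)} + \log{\left(85 \right)}$

Introduce a parameter $a$ in the exponent: let $I(a) = \int_{0}^{1} \frac{t^{\frac{11}{6}} - t^{a}}{\log{\left(t \right)}} \, dt$.

Since $\dfrac{\partial}{\partial a}\,t^{a} = t^{a} \ln t$, the $\ln t$ in the denominator cancels and
$$\frac{dI}{da} = \int_{0}^{1} -1 t^{a} \, dt = -1 \left[\frac{t^{a+1}}{a+1}\right]_0^1 = - \frac{1}{a + 1}.$$

Integrating with respect to $a$ gives $I(a) = - \log{\left(\frac{6 a}{17} + \frac{6}{17} \right)} + C$.

At $a = \frac{11}{6}$ the integrand is identically $0$, so $I(\frac{11}{6}) = 0$. The closed form gives $0$, hence $C = 0$.

Setting $a = \frac{4}{5}$:
$$I = - \log{\left(54 \right)} + \log{\left(85 \right)}.$$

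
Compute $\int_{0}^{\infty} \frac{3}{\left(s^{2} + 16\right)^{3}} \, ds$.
$\frac{9 \pi}{16384}$

Begin with the known result
$$J(a) = \int_{0}^{\infty} \frac{3}{a^{2} + s^{2}} \, ds = \frac{3 \pi}{2 a}.$$

Differentiating under the integral sign with respect to $a$,
$$\frac{dJ}{da} = \int_{0}^{\infty} - \frac{6 a}{\left(a^{2} + s^{2}\right)^{2}} \, ds = - \frac{3 \pi}{2 a^{2}},$$
so $\int_{0}^{\infty} \frac{3}{\left(a^{2} + s^{2}\right)^{2}} \, ds = \frac{3 \pi}{4 a^{3}}$.

Repeating — each differentiation of $1/(s^2+a^2)^j$ produces $-2ja/(s^2+a^2)^{j+1}$ — and dividing through by $-2ja$ at each step yields, after $2$ differentiations in total,
$$\int_{0}^{\infty} \frac{3}{\left(a^{2} + s^{2}\right)^{3}} \, ds = \frac{9 \pi}{16 a^{5}}.$$

Setting $a = 4$:
$$I = \frac{9 \pi}{16384}.$$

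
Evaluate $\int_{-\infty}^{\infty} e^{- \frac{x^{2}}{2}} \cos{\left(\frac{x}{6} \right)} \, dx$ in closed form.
$\frac{\sqrt{2} \sqrt{\pi}}{e^{\frac{1}{72}}}$

Define $I(b) = \int_{-\infty}^{\infty} e^{- \frac{x^{2}}{2}} \cos{\left(b x \right)} \, dx$.

Differentiating under the integral sign,
$$I'(b) = \int_{-\infty}^{\infty} - x e^{- \frac{x^{2}}{2}} \sin{\left(b x \right)} \, dx.$$

Integrate $\int_{-\infty}^{\infty} x \sin(b x)\, e^{- \frac{x^{2}}{2}}\, dx$ by parts with $u = \sin(b x)$ and $dv = x\, e^{- \frac{x^{2}}{2}}\, dx$, giving $v = - e^{- \frac{x^{2}}{2}}$. The boundary term vanishes and
$$\int_{-\infty}^{\infty} x \sin(b x)\, e^{- \frac{x^{2}}{2}}\, dx = b \int_{-\infty}^{\infty} \cos(b x)\, e^{- \frac{x^{2}}{2}}\, dx,$$
so $I'(b) = - b\, I(b)$.

This is a separable first-order ODE; solving with the initial condition $I(0) = \int_{-\infty}^{\infty} e^{- \frac{x^{2}}{2}}\,dx = \sqrt{2} \sqrt{\pi}$ gives
$$I(b) = \sqrt{2} \sqrt{\pi} e^{- \frac{b^{2}}{2}}.$$

Setting $b = \frac{1}{6}$:
$$I = \frac{\sqrt{2} \sqrt{\pi}}{e^{\frac{1}{72}}}.$$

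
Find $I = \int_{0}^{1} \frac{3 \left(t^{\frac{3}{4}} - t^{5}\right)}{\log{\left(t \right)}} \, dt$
$- \log{\left(\frac{13824}{343} \right)}$

Introduce a parameter $a$ in the exponent: let $I(a) = \int_{0}^{1} \frac{3 \left(t^{\frac{3}{4}} - t^{a}\right)}{\log{\left(t \right)}} \, dt$.

Since $\dfrac{\partial}{\partial a}\,t^{a} = t^{a} \ln t$, the $\ln t$ in the denominator cancels and
$$\frac{dI}{da} = \int_{0}^{1} -3 t^{a} \, dt = -3 \left[\frac{t^{a+1}}{a+1}\right]_0^1 = - \frac{3}{a + 1}.$$

Integrating with respect to $a$ gives $I(a) = - \log{\left(\frac{64 \left(a + 1\right)^{3}}{343} \right)} + C$.

At $a = \frac{3}{4}$ the integrand is identically $0$, so $I(\frac{3}{4}) = 0$. The closed form gives $0$, hence $C = 0$.

Setting $a = 5$:
$$I = - \log{\left(\frac{13824}{343} \right)}.$$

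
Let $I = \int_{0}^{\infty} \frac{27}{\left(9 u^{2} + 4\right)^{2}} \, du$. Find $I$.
$\frac{9 \pi}{32}$

Start from the standard arctangent integral
$$J(a) = \int_{0}^{\infty} \frac{1}{3 \left(a^{2} + u^{2}\right)} \, du = \frac{\pi}{6 a}.$$

Differentiating under the integral sign with respect to $a$,
$$\frac{dJ}{da} = \int_{0}^{\infty} - \frac{2 a}{3 \left(a^{2} + u^{2}\right)^{2}} \, du = - \frac{\pi}{6 a^{2}},$$
so $\int_{0}^{\infty} \frac{1}{3 \left(a^{2} + u^{2}\right)^{2}} \, du = \frac{\pi}{12 a^{3}}$.

Setting $a = \frac{2}{3}$:
$$I = \frac{9 \pi}{32}.$$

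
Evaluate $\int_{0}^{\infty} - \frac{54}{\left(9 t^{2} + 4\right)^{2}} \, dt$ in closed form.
$- \frac{9 \pi}{16}$

Recall the elementary integral
$$J(a) = \int_{0}^{\infty} - \frac{2}{3 \left(a^{2} + t^{2}\right)} \, dt = - \frac{\pi}{3 a}.$$

Differentiating under the integral sign with respect to $a$,
$$\frac{dJ}{da} = \int_{0}^{\infty} \frac{4 a}{3 \left(a^{2} + t^{2}\right)^{2}} \, dt = \frac{\pi}{3 a^{2}},$$
so $\int_{0}^{\infty} - \frac{2}{3 \left(a^{2} + t^{2}\right)^{2}} \, dt = - \frac{\pi}{6 a^{3}}$.

Setting $a = \frac{2}{3}$:
$$I = - \frac{9 \pi}{16}.$$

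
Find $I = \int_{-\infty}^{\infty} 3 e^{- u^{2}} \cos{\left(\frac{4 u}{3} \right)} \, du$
$\frac{3 \sqrt{\pi}}{e^{\frac{4}{9}}}$

Treat the cosine frequency as a parameter and define $I(b) = \int_{-\infty}^{\infty} 3 e^{- u^{2}} \cos{\left(b u \right)} \, du$.

Differentiating under the integral sign,
$$I'(b) = \int_{-\infty}^{\infty} - 3 u e^{- u^{2}} \sin{\left(b u \right)} \, du.$$

Integrate $\int_{-\infty}^{\infty} u \sin(b u)\, e^{- u^{2}}\, du$ by parts with $w = \sin(b u)$ and $dv = u\, e^{- u^{2}}\, du$, giving $v = - \frac{e^{- u^{2}}}{2}$. The boundary term vanishes and
$$\int_{-\infty}^{\infty} u \sin(b u)\, e^{- u^{2}}\, du = \frac{b}{2} \int_{-\infty}^{\infty} \cos(b u)\, e^{- u^{2}}\, du,$$
so $I'(b) = - \frac{b}{2}\, I(b)$.

This is a separable first-order ODE; solving with the initial condition $I(0) = \int_{-\infty}^{\infty} 3 e^{- u^{2}}\,du = 3 \sqrt{\pi}$ gives
$$I(b) = 3 \sqrt{\pi} e^{- \frac{b^{2}}{4}}.$$

Setting $b = \frac{4}{3}$:
$$I = \frac{3 \sqrt{\pi}}{e^{\frac{4}{9}}}.$$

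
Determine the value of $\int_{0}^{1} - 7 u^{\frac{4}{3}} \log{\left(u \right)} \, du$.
$\frac{9}{7}$

Start from the elementary integral
$$J(a) = \int_{0}^{1} - 7 u^{a} \, du = - \frac{7}{a + 1}.$$

Differentiating under the integral sign brings down a factor of $\ln u$:
$$\frac{dJ}{da} = \int_{0}^{1} - 7 u^{a} \log{\left(u \right)} \, du = \frac{7}{\left(a + 1\right)^{2}}.$$

The integral on the left is $I$, so $I = \frac{7}{\left(a + 1\right)^{2}}$.

Setting $a = \frac{4}{3}$:
$$I = \frac{9}{7}.$$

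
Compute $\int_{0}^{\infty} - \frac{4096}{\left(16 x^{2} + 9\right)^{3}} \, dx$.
$- \frac{64 \pi}{81}$

Start from the standard arctangent integral
$$J(a) = \int_{0}^{\infty} - \frac{1}{a^{2} + x^{2}} \, dx = - \frac{\pi}{2 a}.$$

Differentiating under the integral sign with respect to $a$,
$$\frac{dJ}{da} = \int_{0}^{\infty} \frac{2 a}{\left(a^{2} + x^{2}\right)^{2}} \, dx = \frac{\pi}{2 a^{2}},$$
so $\int_{0}^{\infty} - \frac{1}{\left(a^{2} + x^{2}\right)^{2}} \, dx = - \frac{\pi}{4 a^{3}}$.

Repeating — each differentiation of $1/(x^2+a^2)^j$ produces $-2ja/(x^2+a^2)^{j+1}$ — and dividing through by $-2ja$ at each step yields, after $2$ differentiations in total,
$$\int_{0}^{\infty} - \frac{1}{\left(a^{2} + x^{2}\right)^{3}} \, dx = - \frac{3 \pi}{16 a^{5}}.$$

Setting $a = \frac{3}{4}$:
$$I = - \frac{64 \pi}{81}.$$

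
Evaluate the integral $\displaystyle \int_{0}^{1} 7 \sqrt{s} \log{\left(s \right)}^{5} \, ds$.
$- \frac{17920}{243}$

Start from the elementary integral
$$J(a) = \int_{0}^{1} 7 s^{a} \, ds = \frac{7}{a + 1}.$$

Differentiating under the integral sign brings down a factor of $\ln s$:
$$\frac{dJ}{da} = \int_{0}^{1} 7 s^{a} \log{\left(s \right)} \, ds = - \frac{7}{\left(a + 1\right)^{2}}.$$

Repeating $5$ times in total — each differentiation brings down another $\ln s$ — gives
$$\frac{d^{5}J}{da^{5}} = \int_{0}^{1} 7 s^{a} \log{\left(s \right)}^{5} \, ds = - \frac{840}{\left(a + 1\right)^{6}},$$
and the integrand here is exactly the target integrand, so $I = - \frac{840}{\left(a + 1\right)^{6}}$.

Setting $a = \frac{1}{2}$:
$$I = - \frac{17920}{243}.$$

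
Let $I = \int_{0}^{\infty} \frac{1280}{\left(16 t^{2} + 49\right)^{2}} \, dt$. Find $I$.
$\frac{80 \pi}{343}$

Recall the elementary integral
$$J(a) = \int_{0}^{\infty} \frac{5}{a^{2} + t^{2}} \, dt = \frac{5 \pi}{2 a}.$$

Differentiating under the integral sign with respect to $a$,
$$\frac{dJ}{da} = \int_{0}^{\infty} - \frac{10 a}{\left(a^{2} + t^{2}\right)^{2}} \, dt = - \frac{5 \pi}{2 a^{2}},$$
so $\int_{0}^{\infty} \frac{5}{\left(a^{2} + t^{2}\right)^{2}} \, dt = \frac{5 \pi}{4 a^{3}}$.

Setting $a = \frac{7}{4}$:
$$I = \frac{80 \pi}{343}.$$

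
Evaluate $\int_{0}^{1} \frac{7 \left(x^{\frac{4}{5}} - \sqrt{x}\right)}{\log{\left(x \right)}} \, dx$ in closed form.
$- \log{\left(\frac{78125}{279936} \right)}$

Consider the one-parameter family: let $I(a) = \int_{0}^{1} \frac{7 \left(x^{\frac{4}{5}} - x^{a}\right)}{\log{\left(x \right)}} \, dx$.

Since $\dfrac{\partial}{\partial a}\,x^{a} = x^{a} \ln x$, the $\ln x$ in the denominator cancels and
$$\frac{dI}{da} = \int_{0}^{1} -7 x^{a} \, dx = -7 \left[\frac{x^{a+1}}{a+1}\right]_0^1 = - \frac{7}{a + 1}.$$

Integrating with respect to $a$ gives $I(a) = - \log{\left(\frac{78125 \left(a + 1\right)^{7}}{4782969} \right)} + C$.

At $a = \frac{4}{5}$ the integrand is identically $0$, so $I(\frac{4}{5}) = 0$. The closed form gives $0$, hence $C = 0$.

Setting $a = \frac{1}{2}$:
$$I = - \log{\left(\frac{78125}{279936} \right)}.$$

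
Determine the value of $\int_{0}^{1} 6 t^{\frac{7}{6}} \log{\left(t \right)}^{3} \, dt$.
$- \frac{46656}{28561}$

Start from the elementary integral
$$J(a) = \int_{0}^{1} 6 t^{a} \, dt = \frac{6}{a + 1}.$$

Differentiating under the integral sign brings down a factor of $\ln t$:
$$\frac{dJ}{da} = \int_{0}^{1} 6 t^{a} \log{\left(t \right)} \, dt = - \frac{6}{\left(a + 1\right)^{2}}.$$

Repeating $3$ times in total — each differentiation brings down another $\ln t$ — gives
$$\frac{d^{3}J}{da^{3}} = \int_{0}^{1} 6 t^{a} \log{\left(t \right)}^{3} \, dt = - \frac{36}{\left(a + 1\right)^{4}},$$
and the integrand here is exactly the target integrand, so $I = - \frac{36}{\left(a + 1\right)^{4}}$.

Setting $a = \frac{7}{6}$:
$$I = - \frac{46656}{28561}.$$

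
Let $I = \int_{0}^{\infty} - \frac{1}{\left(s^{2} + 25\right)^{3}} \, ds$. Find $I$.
$- \frac{3 \pi}{50000}$

Recall the elementary integral
$$J(a) = \int_{0}^{\infty} - \frac{1}{a^{2} + s^{2}} \, ds = - \frac{\pi}{2 a}.$$

Differentiating under the integral sign with respect to $a$,
$$\frac{dJ}{da} = \int_{0}^{\infty} \frac{2 a}{\left(a^{2} + s^{2}\right)^{2}} \, ds = \frac{\pi}{2 a^{2}},$$
so $\int_{0}^{\infty} - \frac{1}{\left(a^{2} + s^{2}\right)^{2}} \, ds = - \frac{\pi}{4 a^{3}}$.

Repeating — each differentiation of $1/(s^2+a^2)^j$ produces $-2ja/(s^2+a^2)^{j+1}$ — and dividing through by $-2ja$ at each step yields, after $2$ differentiations in total,
$$\int_{0}^{\infty} - \frac{1}{\left(a^{2} + s^{2}\right)^{3}} \, ds = - \frac{3 \pi}{16 a^{5}}.$$

Setting $a = 5$:
$$I = - \frac{3 \pi}{50000}.$$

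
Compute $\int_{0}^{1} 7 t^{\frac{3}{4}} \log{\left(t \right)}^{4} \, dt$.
$\frac{24576}{2401}$

Consider the simpler parametrised integral
$$J(a) = \int_{0}^{1} 7 t^{a} \, dt = \frac{7}{a + 1}.$$

Differentiating under the integral sign brings down a factor of $\ln t$:
$$\frac{dJ}{da} = \int_{0}^{1} 7 t^{a} \log{\left(t \right)} \, dt = - \frac{7}{\left(a + 1\right)^{2}}.$$

Repeating $4$ times in total — each differentiation brings down another $\ln t$ — gives
$$\frac{d^{4}J}{da^{4}} = \int_{0}^{1} 7 t^{a} \log{\left(t \right)}^{4} \, dt = \frac{168}{\left(a + 1\right)^{5}},$$
and the integrand here is exactly the target integrand, so $I = \frac{168}{\left(a + 1\right)^{5}}$.

Setting $a = \frac{3}{4}$:
$$I = \frac{24576}{2401}.$$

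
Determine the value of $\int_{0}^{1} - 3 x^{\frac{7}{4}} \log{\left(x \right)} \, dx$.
$\frac{48}{121}$

Start from the elementary integral
$$J(a) = \int_{0}^{1} - 3 x^{a} \, dx = - \frac{3}{a + 1}.$$

Differentiating under the integral sign brings down a factor of $\ln x$:
$$\frac{dJ}{da} = \int_{0}^{1} - 3 x^{a} \log{\left(x \right)} \, dx = \frac{3}{\left(a + 1\right)^{2}}.$$

The integral on the left is $I$, so $I = \frac{3}{\left(a + 1\right)^{2}}$.

Setting $a = \frac{7}{4}$:
$$I = \frac{48}{121}.$$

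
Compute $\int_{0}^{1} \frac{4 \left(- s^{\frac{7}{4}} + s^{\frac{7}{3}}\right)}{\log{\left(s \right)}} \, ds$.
$- \log{\left(\frac{1185921}{2560000} \right)}$

Introduce a parameter $a$ in the exponent: let $I(a) = \int_{0}^{1} \frac{4 \left(s^{\frac{7}{3}} - s^{a}\right)}{\log{\left(s \right)}} \, ds$.

Since $\dfrac{\partial}{\partial a}\,s^{a} = s^{a} \ln s$, the $\ln s$ in the denominator cancels and
$$\frac{dI}{da} = \int_{0}^{1} -4 s^{a} \, ds = -4 \left[\frac{s^{a+1}}{a+1}\right]_0^1 = - \frac{4}{a + 1}.$$

Integrating with respect to $a$ gives $I(a) = - \log{\left(\frac{81 \left(a + 1\right)^{4}}{10000} \right)} + C$.

At $a = \frac{7}{3}$ the integrand is identically $0$, so $I(\frac{7}{3}) = 0$. The closed form gives $0$, hence $C = 0$.

Setting $a = \frac{7}{4}$:
$$I = - \log{\left(\frac{1185921}{2560000} \right)}.$$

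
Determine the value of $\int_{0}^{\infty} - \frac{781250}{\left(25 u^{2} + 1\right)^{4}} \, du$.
$- \frac{390625 \pi}{16}$

Recall the elementary integral
$$J(a) = \int_{0}^{\infty} - \frac{2}{a^{2} + u^{2}} \, du = - \frac{\pi}{a}.$$

Differentiating under the integral sign with respect to $a$,
$$\frac{dJ}{da} = \int_{0}^{\infty} \frac{4 a}{\left(a^{2} + u^{2}\right)^{2}} \, du = \frac{\pi}{a^{2}},$$
so $\int_{0}^{\infty} - \frac{2}{\left(a^{2} + u^{2}\right)^{2}} \, du = - \frac{\pi}{2 a^{3}}$.

Repeating — each differentiation of $1/(u^2+a^2)^j$ produces $-2ja/(u^2+a^2)^{j+1}$ — and dividing through by $-2ja$ at each step yields, after $3$ differentiations in total,
$$\int_{0}^{\infty} - \frac{2}{\left(a^{2} + u^{2}\right)^{4}} \, du = - \frac{5 \pi}{16 a^{7}}.$$

Setting $a = \frac{1}{5}$:
$$I = - \frac{390625 \pi}{16}.$$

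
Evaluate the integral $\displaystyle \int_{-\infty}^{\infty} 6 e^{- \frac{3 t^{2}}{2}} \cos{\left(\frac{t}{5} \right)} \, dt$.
$\frac{2 \sqrt{6} \sqrt{\pi}}{e^{\frac{1}{150}}}$

Define $I(b) = \int_{-\infty}^{\infty} 6 e^{- \frac{3 t^{2}}{2}} \cos{\left(b t \right)} \, dt$.

Differentiating under the integral sign,
$$I'(b) = \int_{-\infty}^{\infty} - 6 t e^{- \frac{3 t^{2}}{2}} \sin{\left(b t \right)} \, dt.$$

Integrate $\int_{-\infty}^{\infty} t \sin(b t)\, e^{- \frac{3 t^{2}}{2}}\, dt$ by parts with $u = \sin(b t)$ and $dv = t\, e^{- \frac{3 t^{2}}{2}}\, dt$, giving $v = - \frac{e^{- \frac{3 t^{2}}{2}}}{3}$. The boundary term vanishes and
$$\int_{-\infty}^{\infty} t \sin(b t)\, e^{- \frac{3 t^{2}}{2}}\, dt = \frac{b}{3} \int_{-\infty}^{\infty} \cos(b t)\, e^{- \frac{3 t^{2}}{2}}\, dt,$$
so $I'(b) = - \frac{b}{3}\, I(b)$.

This is a separable first-order ODE; solving with the initial condition $I(0) = \int_{-\infty}^{\infty} 6 e^{- \frac{3 t^{2}}{2}}\,dt = 2 \sqrt{6} \sqrt{\pi}$ gives
$$I(b) = 2 \sqrt{6} \sqrt{\pi} e^{- \frac{b^{2}}{6}}.$$

Setting $b = \frac{1}{5}$:
$$I = \frac{2 \sqrt{6} \sqrt{\pi}}{e^{\frac{1}{150}}}.$$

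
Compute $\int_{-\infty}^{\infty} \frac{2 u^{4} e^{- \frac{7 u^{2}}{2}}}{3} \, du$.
$\frac{2 \sqrt{14} \sqrt{\pi}}{343}$

Start from the elementary integral
$$J(a) = \int_{-\infty}^{\infty} \frac{2 e^{- a u^{2}}}{3} \, du = \frac{2 \sqrt{\pi}}{3 \sqrt{a}}.$$

Differentiating under the integral sign brings down a factor of $(-u^2)$:
$$\frac{dJ}{da} = \int_{-\infty}^{\infty} - \frac{2 u^{2} e^{- a u^{2}}}{3} \, du = - \frac{\sqrt{\pi}}{3 a^{\frac{3}{2}}}.$$

Repeating twice in total — each differentiation brings down another $(-u^2)$ — gives
$$\frac{d^{2}J}{da^{2}} = \int_{-\infty}^{\infty} \frac{2 u^{4} e^{- a u^{2}}}{3} \, du = \frac{\sqrt{\pi}}{2 a^{\frac{5}{2}}},$$
and the integrand here is exactly the target integrand, so $I = \frac{\sqrt{\pi}}{2 a^{\frac{5}{2}}}$.

Setting $a = \frac{7}{2}$:
$$I = \frac{2 \sqrt{14} \sqrt{\pi}}{343}.$$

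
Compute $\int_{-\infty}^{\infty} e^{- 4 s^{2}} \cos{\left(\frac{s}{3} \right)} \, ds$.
$\frac{\sqrt{\pi}}{2 e^{\frac{1}{144}}}$

Let $b$ denote the cosine frequency and define $I(b) = \int_{-\infty}^{\infty} e^{- 4 s^{2}} \cos{\left(b s \right)} \, ds$.

Differentiating under the integral sign,
$$I'(b) = \int_{-\infty}^{\infty} - s e^{- 4 s^{2}} \sin{\left(b s \right)} \, ds.$$

Integrate $\int_{-\infty}^{\infty} s \sin(b s)\, e^{- 4 s^{2}}\, ds$ by parts with $u = \sin(b s)$ and $dv = s\, e^{- 4 s^{2}}\, ds$, giving $v = - \frac{e^{- 4 s^{2}}}{8}$. The boundary term vanishes and
$$\int_{-\infty}^{\infty} s \sin(b s)\, e^{- 4 s^{2}}\, ds = \frac{b}{8} \int_{-\infty}^{\infty} \cos(b s)\, e^{- 4 s^{2}}\, ds,$$
so $I'(b) = - \frac{b}{8}\, I(b)$.

This is a separable first-order ODE; solving with the initial condition $I(0) = \int_{-\infty}^{\infty} e^{- 4 s^{2}}\,ds = \frac{\sqrt{\pi}}{2}$ gives
$$I(b) = \frac{\sqrt{\pi} e^{- \frac{b^{2}}{16}}}{2}.$$

Setting $b = \frac{1}{3}$:
$$I = \frac{\sqrt{\pi}}{2 e^{\frac{1}{144}}}.$$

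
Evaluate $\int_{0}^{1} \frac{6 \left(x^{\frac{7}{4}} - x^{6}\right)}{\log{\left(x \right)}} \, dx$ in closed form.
$\log{\left(\frac{1771561}{481890304} \right)}$

Introduce a parameter $a$ in the exponent: let $I(a) = \int_{0}^{1} \frac{6 \left(- x^{6} + x^{a}\right)}{\log{\left(x \right)}} \, dx$.

Since $\dfrac{\partial}{\partial a}\,x^{a} = x^{a} \ln x$, the $\ln x$ in the denominator cancels and
$$\frac{dI}{da} = \int_{0}^{1} 6 x^{a} \, dx = 6 \left[\frac{x^{a+1}}{a+1}\right]_0^1 = \frac{6}{a + 1}.$$

Integrating with respect to $a$ gives $I(a) = \log{\left(\frac{\left(a + 1\right)^{6}}{117649} \right)} + C$.

At $a = 6$ the integrand is identically $0$, so $I(6) = 0$. The closed form gives $0$, hence $C = 0$.

Setting $a = \frac{7}{4}$:
$$I = \log{\left(\frac{1771561}{481890304} \right)}.$$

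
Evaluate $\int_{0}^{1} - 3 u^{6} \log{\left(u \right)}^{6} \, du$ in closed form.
$- \frac{2160}{823543}$

Begin with the known integral
$$J(a) = \int_{0}^{1} - 3 u^{a} \, du = - \frac{3}{a + 1}.$$

Differentiating under the integral sign brings down a factor of $\ln u$:
$$\frac{dJ}{da} = \int_{0}^{1} - 3 u^{a} \log{\left(u \right)} \, du = \frac{3}{\left(a + 1\right)^{2}}.$$

Repeating $6$ times in total — each differentiation brings down another $\ln u$ — gives
$$\frac{d^{6}J}{da^{6}} = \int_{0}^{1} - 3 u^{a} \log{\left(u \right)}^{6} \, du = - \frac{2160}{\left(a + 1\right)^{7}},$$
and the integrand here is exactly the target integrand, so $I = - \frac{2160}{\left(a + 1\right)^{7}}$.

Setting $a = 6$:
$$I = - \frac{2160}{823543}.$$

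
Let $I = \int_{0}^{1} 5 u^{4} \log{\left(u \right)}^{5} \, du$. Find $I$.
$- \frac{24}{625}$

Start from the elementary integral
$$J(a) = \int_{0}^{1} 5 u^{a} \, du = \frac{5}{a + 1}.$$

Differentiating under the integral sign brings down a factor of $\ln u$:
$$\frac{dJ}{da} = \int_{0}^{1} 5 u^{a} \log{\left(u \right)} \, du = - \frac{5}{\left(a + 1\right)^{2}}.$$

Repeating $5$ times in total — each differentiation brings down another $\ln u$ — gives
$$\frac{d^{5}J}{da^{5}} = \int_{0}^{1} 5 u^{a} \log{\left(u \right)}^{5} \, du = - \frac{600}{\left(a + 1\right)^{6}},$$
and the integrand here is exactly the target integrand, so $I = - \frac{600}{\left(a + 1\right)^{6}}$.

Setting $a = 4$:
$$I = - \frac{24}{625}.$$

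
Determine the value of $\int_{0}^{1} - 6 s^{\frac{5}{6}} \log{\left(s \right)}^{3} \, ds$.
$\frac{46656}{14641}$

Begin with the known integral
$$J(a) = \int_{0}^{1} - 6 s^{a} \, ds = - \frac{6}{a + 1}.$$

Differentiating under the integral sign brings down a factor of $\ln s$:
$$\frac{dJ}{da} = \int_{0}^{1} - 6 s^{a} \log{\left(s \right)} \, ds = \frac{6}{\left(a + 1\right)^{2}}.$$

Repeating $3$ times in total — each differentiation brings down another $\ln s$ — gives
$$\frac{d^{3}J}{da^{3}} = \int_{0}^{1} - 6 s^{a} \log{\left(s \right)}^{3} \, ds = \frac{36}{\left(a + 1\right)^{4}},$$
and the integrand here is exactly the target integrand, so $I = \frac{36}{\left(a + 1\right)^{4}}$.

Setting $a = \frac{5}{6}$:
$$I = \frac{46656}{14641}.$$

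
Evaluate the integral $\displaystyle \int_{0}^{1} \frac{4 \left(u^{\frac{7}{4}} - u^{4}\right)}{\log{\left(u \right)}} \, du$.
$\log{\left(\frac{14641}{160000} \right)}$

Consider the one-parameter family: let $I(a) = \int_{0}^{1} \frac{4 \left(- u^{4} + u^{a}\right)}{\log{\left(u \right)}} \, du$.

Since $\dfrac{\partial}{\partial a}\,u^{a} = u^{a} \ln u$, the $\ln u$ in the denominator cancels and
$$\frac{dI}{da} = \int_{0}^{1} 4 u^{a} \, du = 4 \left[\frac{u^{a+1}}{a+1}\right]_0^1 = \frac{4}{a + 1}.$$

Integrating with respect to $a$ gives $I(a) = \log{\left(\frac{\left(a + 1\right)^{4}}{625} \right)} + C$.

At $a = 4$ the integrand is identically $0$, so $I(4) = 0$. The closed form gives $0$, hence $C = 0$.

Setting $a = \frac{7}{4}$:
$$I = \log{\left(\frac{14641}{160000} \right)}.$$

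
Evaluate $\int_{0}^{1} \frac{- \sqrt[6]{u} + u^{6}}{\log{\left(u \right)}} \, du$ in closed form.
$\log{\left(6 \right)}$

Consider the one-parameter family: let $I(a) = \int_{0}^{1} \frac{- \sqrt[6]{u} + u^{a}}{\log{\left(u \right)}} \, du$.

Since $\dfrac{\partial}{\partial a}\,u^{a} = u^{a} \ln u$, the $\ln u$ in the denominator cancels and
$$\frac{dI}{da} = \int_{0}^{1} u^{a} \, du = \left[\frac{u^{a+1}}{a+1}\right]_0^1 = \frac{1}{a + 1}.$$

Integrating with respect to $a$ gives $I(a) = \log{\left(\frac{6 a}{7} + \frac{6}{7} \right)} + C$.

At $a = \frac{1}{6}$ the integrand is identically $0$, so $I(\frac{1}{6}) = 0$. The closed form gives $0$, hence $C = 0$.

Setting $a = 6$:
$$I = \log{\left(6 \right)}.$$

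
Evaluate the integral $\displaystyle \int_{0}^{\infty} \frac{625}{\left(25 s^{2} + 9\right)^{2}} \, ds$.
$\frac{125 \pi}{108}$

Begin with the known result
$$J(a) = \int_{0}^{\infty} \frac{1}{a^{2} + s^{2}} \, ds = \frac{\pi}{2 a}.$$

Differentiating under the integral sign with respect to $a$,
$$\frac{dJ}{da} = \int_{0}^{\infty} - \frac{2 a}{\left(a^{2} + s^{2}\right)^{2}} \, ds = - \frac{\pi}{2 a^{2}},$$
so $\int_{0}^{\infty} \frac{1}{\left(a^{2} + s^{2}\right)^{2}} \, ds = \frac{\pi}{4 a^{3}}$.

Setting $a = \frac{3}{5}$:
$$I = \frac{125 \pi}{108}.$$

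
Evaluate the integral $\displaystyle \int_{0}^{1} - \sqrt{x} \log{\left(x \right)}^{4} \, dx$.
$- \frac{256}{81}$

Begin with the known integral
$$J(a) = \int_{0}^{1} - x^{a} \, dx = - \frac{1}{a + 1}.$$

Differentiating under the integral sign brings down a factor of $\ln x$:
$$\frac{dJ}{da} = \int_{0}^{1} - x^{a} \log{\left(x \right)} \, dx = \frac{1}{\left(a + 1\right)^{2}}.$$

Repeating $4$ times in total — each differentiation brings down another $\ln x$ — gives
$$\frac{d^{4}J}{da^{4}} = \int_{0}^{1} - x^{a} \log{\left(x \right)}^{4} \, dx = - \frac{24}{\left(a + 1\right)^{5}},$$
and the integrand here is exactly the target integrand, so $I = - \frac{24}{\left(a + 1\right)^{5}}$.

Setting $a = \frac{1}{2}$:
$$I = - \frac{256}{81}.$$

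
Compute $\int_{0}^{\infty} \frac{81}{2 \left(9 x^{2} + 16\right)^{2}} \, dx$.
$\frac{27 \pi}{512}$

Recall the elementary integral
$$J(a) = \int_{0}^{\infty} \frac{1}{2 \left(a^{2} + x^{2}\right)} \, dx = \frac{\pi}{4 a}.$$

Differentiating under the integral sign with respect to $a$,
$$\frac{dJ}{da} = \int_{0}^{\infty} - \frac{a}{\left(a^{2} + x^{2}\right)^{2}} \, dx = - \frac{\pi}{4 a^{2}},$$
so $\int_{0}^{\infty} \frac{1}{2 \left(a^{2} + x^{2}\right)^{2}} \, dx = \frac{\pi}{8 a^{3}}$.

Setting $a = \frac{4}{3}$:
$$I = \frac{27 \pi}{512}.$$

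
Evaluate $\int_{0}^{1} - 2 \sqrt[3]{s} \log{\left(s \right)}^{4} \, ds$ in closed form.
$- \frac{729}{64}$

Consider the simpler parametrised integral
$$J(a) = \int_{0}^{1} - 2 s^{a} \, ds = - \frac{2}{a + 1}.$$

Differentiating under the integral sign brings down a factor of $\ln s$:
$$\frac{dJ}{da} = \int_{0}^{1} - 2 s^{a} \log{\left(s \right)} \, ds = \frac{2}{\left(a + 1\right)^{2}}.$$

Repeating $4$ times in total — each differentiation brings down another $\ln s$ — gives
$$\frac{d^{4}J}{da^{4}} = \int_{0}^{1} - 2 s^{a} \log{\left(s \right)}^{4} \, ds = - \frac{48}{\left(a + 1\right)^{5}},$$
and the integrand here is exactly the target integrand, so $I = - \frac{48}{\left(a + 1\right)^{5}}$.

Setting $a = \frac{1}{3}$:
$$I = - \frac{729}{64}.$$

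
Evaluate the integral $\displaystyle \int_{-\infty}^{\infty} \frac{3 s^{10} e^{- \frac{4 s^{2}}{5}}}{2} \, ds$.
$\frac{8859375 \sqrt{5} \sqrt{\pi}}{131072}$

Consider the simpler parametrised integral
$$J(a) = \int_{-\infty}^{\infty} \frac{3 e^{- a s^{2}}}{2} \, ds = \frac{3 \sqrt{\pi}}{2 \sqrt{a}}.$$

Differentiating under the integral sign brings down a factor of $(-s^2)$:
$$\frac{dJ}{da} = \int_{-\infty}^{\infty} - \frac{3 s^{2} e^{- a s^{2}}}{2} \, ds = - \frac{3 \sqrt{\pi}}{4 a^{\frac{3}{2}}}.$$

Repeating $5$ times in total — each differentiation brings down another $(-s^2)$ — gives
$$\frac{d^{5}J}{da^{5}} = \int_{-\infty}^{\infty} - \frac{3 s^{10} e^{- a s^{2}}}{2} \, ds = - \frac{2835 \sqrt{\pi}}{64 a^{\frac{11}{2}}},$$
and the integrand here is $(-1)^{5}$ times the target integrand, so $I = (-1)^{5}\,\frac{d^{5}J}{da^{5}} = \frac{2835 \sqrt{\pi}}{64 a^{\frac{11}{2}}}$.

Setting $a = \frac{4}{5}$:
$$I = \frac{8859375 \sqrt{5} \sqrt{\pi}}{131072}.$$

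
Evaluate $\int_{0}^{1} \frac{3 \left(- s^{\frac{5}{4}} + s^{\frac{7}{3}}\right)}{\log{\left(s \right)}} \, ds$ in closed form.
$- \log{\left(\frac{19683}{64000} \right)}$

Replace the exponent $\frac{5}{4}$ by a parameter $a$: let $I(a) = \int_{0}^{1} \frac{3 \left(s^{\frac{7}{3}} - s^{a}\right)}{\log{\left(s \right)}} \, ds$.

Since $\dfrac{\partial}{\partial a}\,s^{a} = s^{a} \ln s$, the $\ln s$ in the denominator cancels and
$$\frac{dI}{da} = \int_{0}^{1} -3 s^{a} \, ds = -3 \left[\frac{s^{a+1}}{a+1}\right]_0^1 = - \frac{3}{a + 1}.$$

Integrating with respect to $a$ gives $I(a) = - \log{\left(\frac{27 \left(a + 1\right)^{3}}{1000} \right)} + C$.

At $a = \frac{7}{3}$ the integrand is identically $0$, so $I(\frac{7}{3}) = 0$. The closed form gives $0$, hence $C = 0$.

Setting $a = \frac{5}{4}$:
$$I = - \log{\left(\frac{19683}{64000} \right)}.$$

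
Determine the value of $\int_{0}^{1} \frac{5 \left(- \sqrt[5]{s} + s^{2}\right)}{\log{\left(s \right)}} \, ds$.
$\log{\left(\frac{3125}{32} \right)}$

Replace the exponent $\frac{1}{5}$ by a parameter $a$: let $I(a) = \int_{0}^{1} \frac{5 \left(s^{2} - s^{a}\right)}{\log{\left(s \right)}} \, ds$.

Since $\dfrac{\partial}{\partial a}\,s^{a} = s^{a} \ln s$, the $\ln s$ in the denominator cancels and
$$\frac{dI}{da} = \int_{0}^{1} -5 s^{a} \, ds = -5 \left[\frac{s^{a+1}}{a+1}\right]_0^1 = - \frac{5}{a + 1}.$$

Integrating with respect to $a$ gives $I(a) = \log{\left(\frac{243}{\left(a + 1\right)^{5}} \right)} + C$.

At $a = 2$ the integrand is identically $0$, so $I(2) = 0$. The closed form gives $0$, hence $C = 0$.

Setting $a = \frac{1}{5}$:
$$I = \log{\left(\frac{3125}{32} \right)}.$$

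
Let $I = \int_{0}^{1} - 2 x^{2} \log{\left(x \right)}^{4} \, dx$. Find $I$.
$- \frac{16}{81}$

Start from the elementary integral
$$J(a) = \int_{0}^{1} - 2 x^{a} \, dx = - \frac{2}{a + 1}.$$

Differentiating under the integral sign brings down a factor of $\ln x$:
$$\frac{dJ}{da} = \int_{0}^{1} - 2 x^{a} \log{\left(x \right)} \, dx = \frac{2}{\left(a + 1\right)^{2}}.$$

Repeating $4$ times in total — each differentiation brings down another $\ln x$ — gives
$$\frac{d^{4}J}{da^{4}} = \int_{0}^{1} - 2 x^{a} \log{\left(x \right)}^{4} \, dx = - \frac{48}{\left(a + 1\right)^{5}},$$
and the integrand here is exactly the target integrand, so $I = - \frac{48}{\left(a + 1\right)^{5}}$.

Setting $a = 2$:
$$I = - \frac{16}{81}.$$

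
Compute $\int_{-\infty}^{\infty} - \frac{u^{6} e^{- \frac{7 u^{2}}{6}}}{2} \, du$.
$- \frac{405 \sqrt{42} \sqrt{\pi}}{4802}$

Start from the elementary integral
$$J(a) = \int_{-\infty}^{\infty} - \frac{e^{- a u^{2}}}{2} \, du = - \frac{\sqrt{\pi}}{2 \sqrt{a}}.$$

Differentiating under the integral sign brings down a factor of $(-u^2)$:
$$\frac{dJ}{da} = \int_{-\infty}^{\infty} \frac{u^{2} e^{- a u^{2}}}{2} \, du = \frac{\sqrt{\pi}}{4 a^{\frac{3}{2}}}.$$

Repeating $3$ times in total — each differentiation brings down another $(-u^2)$ — gives
$$\frac{d^{3}J}{da^{3}} = \int_{-\infty}^{\infty} \frac{u^{6} e^{- a u^{2}}}{2} \, du = \frac{15 \sqrt{\pi}}{16 a^{\frac{7}{2}}},$$
and the integrand here is $(-1)^{3}$ times the target integrand, so $I = (-1)^{3}\,\frac{d^{3}J}{da^{3}} = - \frac{15 \sqrt{\pi}}{16 a^{\frac{7}{2}}}$.

Setting $a = \frac{7}{6}$:
$$I = - \frac{405 \sqrt{42} \sqrt{\pi}}{4802}.$$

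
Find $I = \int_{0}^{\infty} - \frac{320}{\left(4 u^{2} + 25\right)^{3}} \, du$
$- \frac{6 \pi}{625}$

Recall the elementary integral
$$J(a) = \int_{0}^{\infty} - \frac{5}{a^{2} + u^{2}} \, du = - \frac{5 \pi}{2 a}.$$

Differentiating under the integral sign with respect to $a$,
$$\frac{dJ}{da} = \int_{0}^{\infty} \frac{10 a}{\left(a^{2} + u^{2}\right)^{2}} \, du = \frac{5 \pi}{2 a^{2}},$$
so $\int_{0}^{\infty} - \frac{5}{\left(a^{2} + u^{2}\right)^{2}} \, du = - \frac{5 \pi}{4 a^{3}}$.

Repeating — each differentiation of $1/(u^2+a^2)^j$ produces $-2ja/(u^2+a^2)^{j+1}$ — and dividing through by $-2ja$ at each step yields, after $2$ differentiations in total,
$$\int_{0}^{\infty} - \frac{5}{\left(a^{2} + u^{2}\right)^{3}} \, du = - \frac{15 \pi}{16 a^{5}}.$$

Setting $a = \frac{5}{2}$:
$$I = - \frac{6 \pi}{625}.$$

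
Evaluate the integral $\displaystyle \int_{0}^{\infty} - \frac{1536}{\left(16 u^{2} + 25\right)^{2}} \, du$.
$- \frac{96 \pi}{125}$

Start from the standard arctangent integral
$$J(a) = \int_{0}^{\infty} - \frac{6}{a^{2} + u^{2}} \, du = - \frac{3 \pi}{a}.$$

Differentiating under the integral sign with respect to $a$,
$$\frac{dJ}{da} = \int_{0}^{\infty} \frac{12 a}{\left(a^{2} + u^{2}\right)^{2}} \, du = \frac{3 \pi}{a^{2}},$$
so $\int_{0}^{\infty} - \frac{6}{\left(a^{2} + u^{2}\right)^{2}} \, du = - \frac{3 \pi}{2 a^{3}}$.

Setting $a = \frac{5}{4}$:
$$I = - \frac{96 \pi}{125}.$$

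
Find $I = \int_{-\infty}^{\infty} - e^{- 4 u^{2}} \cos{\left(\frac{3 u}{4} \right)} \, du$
$- \frac{\sqrt{\pi}}{2 e^{\frac{9}{256}}}$

Define $I(b) = \int_{-\infty}^{\infty} - e^{- 4 u^{2}} \cos{\left(b u \right)} \, du$.

Differentiating under the integral sign,
$$I'(b) = \int_{-\infty}^{\infty} u e^{- 4 u^{2}} \sin{\left(b u \right)} \, du.$$

Integrate $\int_{-\infty}^{\infty} u \sin(b u)\, e^{- 4 u^{2}}\, du$ by parts with $w = \sin(b u)$ and $dv = u\, e^{- 4 u^{2}}\, du$, giving $v = - \frac{e^{- 4 u^{2}}}{8}$. The boundary term vanishes and
$$\int_{-\infty}^{\infty} u \sin(b u)\, e^{- 4 u^{2}}\, du = \frac{b}{8} \int_{-\infty}^{\infty} \cos(b u)\, e^{- 4 u^{2}}\, du,$$
so $I'(b) = - \frac{b}{8}\, I(b)$.

This is a separable first-order ODE; solving with the initial condition $I(0) = \int_{-\infty}^{\infty} - e^{- 4 u^{2}}\,du = - \frac{\sqrt{\pi}}{2}$ gives
$$I(b) = - \frac{\sqrt{\pi} e^{- \frac{b^{2}}{16}}}{2}.$$

Setting $b = \frac{3}{4}$:
$$I = - \frac{\sqrt{\pi}}{2 e^{\frac{9}{256}}}.$$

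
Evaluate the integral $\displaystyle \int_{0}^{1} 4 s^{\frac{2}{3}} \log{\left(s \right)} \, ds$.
$- \frac{36}{25}$

Begin with the known integral
$$J(a) = \int_{0}^{1} 4 s^{a} \, ds = \frac{4}{a + 1}.$$

Differentiating under the integral sign brings down a factor of $\ln s$:
$$\frac{dJ}{da} = \int_{0}^{1} 4 s^{a} \log{\left(s \right)} \, ds = - \frac{4}{\left(a + 1\right)^{2}}.$$

The integral on the left is $I$, so $I = - \frac{4}{\left(a + 1\right)^{2}}$.

Setting $a = \frac{2}{3}$:
$$I = - \frac{36}{25}.$$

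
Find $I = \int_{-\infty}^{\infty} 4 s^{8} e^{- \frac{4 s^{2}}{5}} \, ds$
$\frac{65625 \sqrt{5} \sqrt{\pi}}{2048}$

Begin with the known integral
$$J(a) = \int_{-\infty}^{\infty} 4 e^{- a s^{2}} \, ds = \frac{4 \sqrt{\pi}}{\sqrt{a}}.$$

Differentiating under the integral sign brings down a factor of $(-s^2)$:
$$\frac{dJ}{da} = \int_{-\infty}^{\infty} - 4 s^{2} e^{- a s^{2}} \, ds = - \frac{2 \sqrt{\pi}}{a^{\frac{3}{2}}}.$$

Repeating $4$ times in total — each differentiation brings down another $(-s^2)$ — gives
$$\frac{d^{4}J}{da^{4}} = \int_{-\infty}^{\infty} 4 s^{8} e^{- a s^{2}} \, ds = \frac{105 \sqrt{\pi}}{4 a^{\frac{9}{2}}},$$
and the integrand here is exactly the target integrand, so $I = \frac{105 \sqrt{\pi}}{4 a^{\frac{9}{2}}}$.

Setting $a = \frac{4}{5}$:
$$I = \frac{65625 \sqrt{5} \sqrt{\pi}}{2048}.$$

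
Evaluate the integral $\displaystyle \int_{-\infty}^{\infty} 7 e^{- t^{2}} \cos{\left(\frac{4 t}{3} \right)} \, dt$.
$\frac{7 \sqrt{\pi}}{e^{\frac{4}{9}}}$

Define $I(b) = \int_{-\infty}^{\infty} 7 e^{- t^{2}} \cos{\left(b t \right)} \, dt$.

Differentiating under the integral sign,
$$I'(b) = \int_{-\infty}^{\infty} - 7 t e^{- t^{2}} \sin{\left(b t \right)} \, dt.$$

Integrate $\int_{-\infty}^{\infty} t \sin(b t)\, e^{- t^{2}}\, dt$ by parts with $u = \sin(b t)$ and $dv = t\, e^{- t^{2}}\, dt$, giving $v = - \frac{e^{- t^{2}}}{2}$. The boundary term vanishes and
$$\int_{-\infty}^{\infty} t \sin(b t)\, e^{- t^{2}}\, dt = \frac{b}{2} \int_{-\infty}^{\infty} \cos(b t)\, e^{- t^{2}}\, dt,$$
so $I'(b) = - \frac{b}{2}\, I(b)$.

This is a separable first-order ODE; solving with the initial condition $I(0) = \int_{-\infty}^{\infty} 7 e^{- t^{2}}\,dt = 7 \sqrt{\pi}$ gives
$$I(b) = 7 \sqrt{\pi} e^{- \frac{b^{2}}{4}}.$$

Setting $b = \frac{4}{3}$:
$$I = \frac{7 \sqrt{\pi}}{e^{\frac{4}{9}}}.$$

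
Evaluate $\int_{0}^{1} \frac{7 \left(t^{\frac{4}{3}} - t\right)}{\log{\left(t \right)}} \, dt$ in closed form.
$- \log{\left(\frac{279936}{823543} \right)}$

Introduce a parameter $a$ in the exponent: let $I(a) = \int_{0}^{1} \frac{7 \left(t^{\frac{4}{3}} - t^{a}\right)}{\log{\left(t \right)}} \, dt$.

Since $\dfrac{\partial}{\partial a}\,t^{a} = t^{a} \ln t$, the $\ln t$ in the denominator cancels and
$$\frac{dI}{da} = \int_{0}^{1} -7 t^{a} \, dt = -7 \left[\frac{t^{a+1}}{a+1}\right]_0^1 = - \frac{7}{a + 1}.$$

Integrating with respect to $a$ gives $I(a) = - \log{\left(\frac{2187 \left(a + 1\right)^{7}}{823543} \right)} + C$.

At $a = \frac{4}{3}$ the integrand is identically $0$, so $I(\frac{4}{3}) = 0$. The closed form gives $0$, hence $C = 0$.

Setting $a = 1$:
$$I = - \log{\left(\frac{279936}{823543} \right)}.$$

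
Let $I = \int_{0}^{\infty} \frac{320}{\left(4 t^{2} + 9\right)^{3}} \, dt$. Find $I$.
$\frac{10 \pi}{81}$

Start from the standard arctangent integral
$$J(a) = \int_{0}^{\infty} \frac{5}{a^{2} + t^{2}} \, dt = \frac{5 \pi}{2 a}.$$

Differentiating under the integral sign with respect to $a$,
$$\frac{dJ}{da} = \int_{0}^{\infty} - \frac{10 a}{\left(a^{2} + t^{2}\right)^{2}} \, dt = - \frac{5 \pi}{2 a^{2}},$$
so $\int_{0}^{\infty} \frac{5}{\left(a^{2} + t^{2}\right)^{2}} \, dt = \frac{5 \pi}{4 a^{3}}$.

Repeating — each differentiation of $1/(t^2+a^2)^j$ produces $-2ja/(t^2+a^2)^{j+1}$ — and dividing through by $-2ja$ at each step yields, after $2$ differentiations in total,
$$\int_{0}^{\infty} \frac{5}{\left(a^{2} + t^{2}\right)^{3}} \, dt = \frac{15 \pi}{16 a^{5}}.$$

Setting $a = \frac{3}{2}$:
$$I = \frac{10 \pi}{81}.$$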